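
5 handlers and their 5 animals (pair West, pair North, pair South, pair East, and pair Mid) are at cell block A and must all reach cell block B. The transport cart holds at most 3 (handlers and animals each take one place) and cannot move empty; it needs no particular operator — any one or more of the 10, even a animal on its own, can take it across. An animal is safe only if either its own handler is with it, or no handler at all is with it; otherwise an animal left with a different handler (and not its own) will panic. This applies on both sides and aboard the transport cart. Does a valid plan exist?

1. animal West and handler West cross → cell block B.
2. handler West crosses ← cell block A.
3. animal East, animal North, and animal South cross → cell block B.
4. animal West crosses ← cell block A.
5. handler East, handler North, and handler South cross → cell block B.
6. animal North and handler North cross ← cell block A.
7. handler Mid, handler North, and handler West cross → cell block B.
8. animal South crosses ← cell block A.
9. animal North and animal West cross → cell block B.
10. animal West crosses ← cell block A.
11. animal Mid, animal South, and animal West cross → cell block B.

Yes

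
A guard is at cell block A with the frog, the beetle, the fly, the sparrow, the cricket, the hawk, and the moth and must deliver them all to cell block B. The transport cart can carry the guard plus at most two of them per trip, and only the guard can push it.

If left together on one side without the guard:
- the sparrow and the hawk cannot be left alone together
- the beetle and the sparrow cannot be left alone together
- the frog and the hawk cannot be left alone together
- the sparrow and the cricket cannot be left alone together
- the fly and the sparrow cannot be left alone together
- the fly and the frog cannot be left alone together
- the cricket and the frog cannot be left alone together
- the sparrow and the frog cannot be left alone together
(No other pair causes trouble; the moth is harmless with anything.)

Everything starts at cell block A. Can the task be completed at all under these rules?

Following every safe sequence of crossings from the start, the most of the 7 that can be at cell block B as the transport cart arrives there on crossings 1, 3, 5, 7 is 2, 3, 4, 5 respectively; the best ever achieved is 5 of 7.
From crossing 9 on, no configuration arises that was not already reachable earlier: only 38 distinct safe configurations (who is on which side, and where the transport cart is) can ever be reached, none of them has everyone across, and every continuation just revisits them. So no valid plan exists.

No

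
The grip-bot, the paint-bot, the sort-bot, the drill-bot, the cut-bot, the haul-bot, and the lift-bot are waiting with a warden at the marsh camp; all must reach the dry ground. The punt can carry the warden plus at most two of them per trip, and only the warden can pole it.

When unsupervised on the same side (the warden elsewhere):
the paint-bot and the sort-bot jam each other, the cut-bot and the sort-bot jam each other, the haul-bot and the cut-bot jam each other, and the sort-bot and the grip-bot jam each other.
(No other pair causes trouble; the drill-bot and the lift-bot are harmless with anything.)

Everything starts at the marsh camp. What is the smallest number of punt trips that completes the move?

Counting alone: the warden can take at most 2 across per trip to the dry ground, so moving all 7 needs at least 4 loaded trips out, with a return between consecutive ones — at least 7 crossings.
The plan below uses exactly 7 crossings, so it is optimal:
1. Warden goes to the dry ground with the cut-bot and the sort-bot.
2. Warden goes back to the marsh camp with the sort-bot.
3. Warden goes to the dry ground with the grip-bot and the paint-bot.
4. Warden goes back to the marsh camp alone.
5. Warden goes to the dry ground with the drill-bot and the lift-bot.
6. Warden goes back to the marsh camp alone.
7. Warden goes to the dry ground with the haul-bot and the sort-bot.

7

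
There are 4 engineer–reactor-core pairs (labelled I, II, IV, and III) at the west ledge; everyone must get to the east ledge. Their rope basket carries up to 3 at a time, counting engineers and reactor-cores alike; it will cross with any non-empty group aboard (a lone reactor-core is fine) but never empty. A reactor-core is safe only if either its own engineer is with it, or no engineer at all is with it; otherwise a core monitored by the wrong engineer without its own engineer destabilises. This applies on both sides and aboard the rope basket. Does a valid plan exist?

1. engineer I and reactor-core I cross → the east ledge.
2. engineer I crosses ← the west ledge.
3. engineer I, engineer II, and reactor-core II cross → the east ledge.
4. engineer I and reactor-core I cross ← the west ledge.
5. engineer I, engineer III, and engineer IV cross → the east ledge.
6. reactor-core II crosses ← the west ledge.
7. reactor-core I and reactor-core II cross → the east ledge.
8. reactor-core I crosses ← the west ledge.
9. reactor-core I, reactor-core III, and reactor-core IV cross → the east ledge.

Yes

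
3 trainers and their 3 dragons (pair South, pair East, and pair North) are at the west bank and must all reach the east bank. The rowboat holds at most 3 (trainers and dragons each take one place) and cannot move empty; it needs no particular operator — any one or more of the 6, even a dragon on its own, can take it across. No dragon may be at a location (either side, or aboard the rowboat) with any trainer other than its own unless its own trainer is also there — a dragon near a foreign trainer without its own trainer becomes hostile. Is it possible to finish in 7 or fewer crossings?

Yes — this plan uses 5 crossings (≤ 7):
1. dragon South and trainer South cross → the east bank.
2. trainer South crosses ← the west bank.
3. trainer East, trainer North, and trainer South cross → the east bank.
4. dragon South crosses ← the west bank.
5. dragon East, dragon North, and dragon South cross → the east bank.

Yes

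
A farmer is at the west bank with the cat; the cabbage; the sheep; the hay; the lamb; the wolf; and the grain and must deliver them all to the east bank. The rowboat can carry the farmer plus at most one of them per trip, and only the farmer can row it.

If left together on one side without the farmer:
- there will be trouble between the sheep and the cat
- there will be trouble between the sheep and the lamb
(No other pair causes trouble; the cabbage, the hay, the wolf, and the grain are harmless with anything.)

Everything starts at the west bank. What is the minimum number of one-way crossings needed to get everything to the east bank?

15

Counting alone: the farmer can take at most 1 across per trip to the east bank, so moving all 7 needs at least 7 loaded trips out, with a return between consecutive ones — at least 13 crossings.
The safety rule pushes this higher. Following every safe sequence of crossings, the most of the 7 that can be at the east bank as the rowboat arrives there on crossing 13 is 6 — never all 7.
So no plan with fewer than 15 crossings exists, and this one achieves 15:
1. Farmer goes to the east bank with the sheep.
2. Farmer goes back to the west bank alone.
3. Farmer goes to the east bank with the cat.
4. Farmer goes back to the west bank with the sheep.
5. Farmer goes to the east bank with the lamb.
6. Farmer goes back to the west bank alone.
7. Farmer goes to the east bank with the cabbage.
8. Farmer goes back to the west bank alone.
9. Farmer goes to the east bank with the hay.
10. Farmer goes back to the west bank alone.
11. Farmer goes to the east bank with the wolf.
12. Farmer goes back to the west bank alone.
13. Farmer goes to the east bank with the grain.
14. Farmer goes back to the west bank alone.
15. Farmer goes to the east bank with the sheep.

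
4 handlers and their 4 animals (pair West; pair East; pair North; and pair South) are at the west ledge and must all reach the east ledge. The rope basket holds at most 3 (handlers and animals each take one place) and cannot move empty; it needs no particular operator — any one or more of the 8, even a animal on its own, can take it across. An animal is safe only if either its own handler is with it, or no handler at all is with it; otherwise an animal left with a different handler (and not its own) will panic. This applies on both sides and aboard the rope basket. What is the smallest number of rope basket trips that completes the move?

Counting alone: each trip to the east ledge takes at most 3 across and each return brings at least 1 back, so after t trips out (and t−1 returns) at most 3t − (t−1) of the 8 are across; that first reaches 8 at t = 4, so at least 7 crossings are needed.
The safety rule pushes this higher. Following every safe sequence of crossings, the most of the 8 that can be at the east ledge as the rope basket arrives there on crossing 7 is 7 — never all 8.
So no plan with fewer than 9 crossings exists, and this one achieves 9:
1. animal West and handler West cross → the east ledge.
2. handler West crosses ← the west ledge.
3. animal East, handler East, and handler West cross → the east ledge.
4. animal West and handler West cross ← the west ledge.
5. handler North, handler South, and handler West cross → the east ledge.
6. animal East crosses ← the west ledge.
7. animal East and animal West cross → the east ledge.
8. animal West crosses ← the west ledge.
9. animal North, animal South, and animal West cross → the east ledge.

9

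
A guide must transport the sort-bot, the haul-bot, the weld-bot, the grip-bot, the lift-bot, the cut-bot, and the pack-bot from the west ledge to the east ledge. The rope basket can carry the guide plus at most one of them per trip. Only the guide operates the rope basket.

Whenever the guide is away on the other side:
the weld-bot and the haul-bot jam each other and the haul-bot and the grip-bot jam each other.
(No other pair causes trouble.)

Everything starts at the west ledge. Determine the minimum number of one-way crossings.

Counting alone: the guide can take at most 1 across per trip to the east ledge, so moving all 7 needs at least 7 loaded trips out, with a return between consecutive ones — at least 13 crossings.
The safety rule pushes this higher. Following every safe sequence of crossings, the most of the 7 that can be at the east ledge as the rope basket arrives there on crossing 13 is 6 — never all 7.
So no plan with fewer than 15 crossings exists, and this one achieves 15:
1. Guide goes to the east ledge with the haul-bot.
2. Guide goes back to the west ledge alone.
3. Guide goes to the east ledge with the sort-bot.
4. Guide goes back to the west ledge alone.
5. Guide goes to the east ledge with the weld-bot.
6. Guide goes back to the west ledge with the haul-bot.
7. Guide goes to the east ledge with the grip-bot.
8. Guide goes back to the west ledge alone.
9. Guide goes to the east ledge with the lift-bot.
10. Guide goes back to the west ledge alone.
11. Guide goes to the east ledge with the cut-bot.
12. Guide goes back to the west ledge alone.
13. Guide goes to the east ledge with the pack-bot.
14. Guide goes back to the west ledge alone.
15. Guide goes to the east ledge with the haul-bot.

15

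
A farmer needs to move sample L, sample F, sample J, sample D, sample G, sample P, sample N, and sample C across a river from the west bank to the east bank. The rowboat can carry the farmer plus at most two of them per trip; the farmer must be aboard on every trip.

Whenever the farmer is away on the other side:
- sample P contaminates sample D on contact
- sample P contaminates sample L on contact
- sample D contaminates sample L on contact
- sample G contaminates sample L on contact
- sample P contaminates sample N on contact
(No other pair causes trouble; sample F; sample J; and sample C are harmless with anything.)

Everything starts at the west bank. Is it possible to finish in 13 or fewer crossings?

Yes — this plan uses 13 crossings (≤ 13):
1. Farmer goes to the east bank with sample L and sample P.  [the west bank: sample C, sample D, sample F, sample G, sample J, sample N | the east bank: sample L, sample P]
2. Farmer goes back to the west bank with sample L.  [the west bank: sample C, sample D, sample F, sample G, sample J, sample L, sample N | the east bank: sample P]
3. Farmer goes to the east bank with sample F and sample L.  [the west bank: sample C, sample D, sample G, sample J, sample N | the east bank: sample F, sample L, sample P]
4. Farmer goes back to the west bank with sample L.  [the west bank: sample C, sample D, sample G, sample J, sample L, sample N | the east bank: sample F, sample P]
5. Farmer goes to the east bank with sample J and sample L.  [the west bank: sample C, sample D, sample G, sample N | the east bank: sample F, sample J, sample L, sample P]
6. Farmer goes back to the west bank with sample L.  [the west bank: sample C, sample D, sample G, sample L, sample N | the east bank: sample F, sample J, sample P]
7. Farmer goes to the east bank with sample G and sample L.  [the west bank: sample C, sample D, sample N | the east bank: sample F, sample G, sample J, sample L, sample P]
8. Farmer goes back to the west bank with sample L.  [the west bank: sample C, sample D, sample L, sample N | the east bank: sample F, sample G, sample J, sample P]
9. Farmer goes to the east bank with sample C and sample L.  [the west bank: sample D, sample N | the east bank: sample C, sample F, sample G, sample J, sample L, sample P]
10. Farmer goes back to the west bank with sample L.  [the west bank: sample D, sample L, sample N | the east bank: sample C, sample F, sample G, sample J, sample P]
11. Farmer goes to the east bank with sample D and sample N.  [the west bank: sample L | the east bank: sample C, sample D, sample F, sample G, sample J, sample N, sample P]
12. Farmer goes back to the west bank with sample P.  [the west bank: sample L, sample P | the east bank: sample C, sample D, sample F, sample G, sample J, sample N]
13. Farmer goes to the east bank with sample L and sample P.  [the west bank: — | the east bank: sample C, sample D, sample F, sample G, sample J, sample L, sample N, sample P]

Yes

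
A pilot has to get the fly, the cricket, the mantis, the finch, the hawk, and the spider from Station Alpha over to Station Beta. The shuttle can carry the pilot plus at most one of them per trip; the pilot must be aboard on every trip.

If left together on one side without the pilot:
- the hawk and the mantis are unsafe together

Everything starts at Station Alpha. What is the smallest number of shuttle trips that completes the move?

11

Counting alone: the pilot can take at most 1 across per trip to Station Beta, so moving all 6 needs at least 6 loaded trips out, with a return between consecutive ones — at least 11 crossings.
The plan below uses exactly 11 crossings, so it is optimal:
1. Pilot goes to Station Beta with the mantis.  [Station Alpha: the cricket, the finch, the fly, the hawk, the spider | Station Beta: the mantis]
2. Pilot goes back to Station Alpha alone.  [Station Alpha: the cricket, the finch, the fly, the hawk, the spider | Station Beta: the mantis]
3. Pilot goes to Station Beta with the fly.  [Station Alpha: the cricket, the finch, the hawk, the spider | Station Beta: the fly, the mantis]
4. Pilot goes back to Station Alpha alone.  [Station Alpha: the cricket, the finch, the hawk, the spider | Station Beta: the fly, the mantis]
5. Pilot goes to Station Beta with the cricket.  [Station Alpha: the finch, the hawk, the spider | Station Beta: the cricket, the fly, the mantis]
6. Pilot goes back to Station Alpha alone.  [Station Alpha: the finch, the hawk, the spider | Station Beta: the cricket, the fly, the mantis]
7. Pilot goes to Station Beta with the finch.  [Station Alpha: the hawk, the spider | Station Beta: the cricket, the finch, the fly, the mantis]
8. Pilot goes back to Station Alpha alone.  [Station Alpha: the hawk, the spider | Station Beta: the cricket, the finch, the fly, the mantis]
9. Pilot goes to Station Beta with the spider.  [Station Alpha: the hawk | Station Beta: the cricket, the finch, the fly, the mantis, the spider]
10. Pilot goes back to Station Alpha alone.  [Station Alpha: the hawk | Station Beta: the cricket, the finch, the fly, the mantis, the spider]
11. Pilot goes to Station Beta with the hawk.  [Station Alpha: — | Station Beta: the cricket, the finch, the fly, the hawk, the mantis, the spider]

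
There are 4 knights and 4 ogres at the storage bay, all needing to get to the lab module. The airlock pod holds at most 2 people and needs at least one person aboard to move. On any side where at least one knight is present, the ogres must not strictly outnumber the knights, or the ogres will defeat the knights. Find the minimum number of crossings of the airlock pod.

Following every safe sequence of crossings from the start, the most of the 8 that can be at the lab module as the airlock pod arrives there on crossings 1, 3, 5 is 2, 3, 4 respectively; the best ever achieved is 4 of 8.
From crossing 7 on, no configuration arises that was not already reachable earlier: only 11 distinct safe configurations (who is on which side, and where the airlock pod is) can ever be reached, none of them has everyone across, and every continuation just revisits them. They are: 0 knights + 0 ogres across (airlock pod back at the start); 0 knights + 1 ogre across (airlock pod there); 0 knights + 1 ogre across (airlock pod back at the start); 0 knights + 2 ogres across (airlock pod there); 0 knights + 2 ogres across (airlock pod back at the start); 0 knights + 3 ogres across (airlock pod there); 0 knights + 3 ogres across (airlock pod back at the start); 0 knights + 4 ogres across (airlock pod there); 1 knight + 1 ogre across (airlock pod there); 1 knight + 1 ogre across (airlock pod back at the start); 2 knights + 2 ogres across (airlock pod there). So no valid plan exists.

impossible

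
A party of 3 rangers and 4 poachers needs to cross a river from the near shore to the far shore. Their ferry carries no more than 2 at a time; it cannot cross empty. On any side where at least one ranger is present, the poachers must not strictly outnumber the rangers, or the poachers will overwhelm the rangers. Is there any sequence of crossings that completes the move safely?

The poachers already outnumber the rangers at the near shore before anyone moves, so the starting position itself is disallowed.

No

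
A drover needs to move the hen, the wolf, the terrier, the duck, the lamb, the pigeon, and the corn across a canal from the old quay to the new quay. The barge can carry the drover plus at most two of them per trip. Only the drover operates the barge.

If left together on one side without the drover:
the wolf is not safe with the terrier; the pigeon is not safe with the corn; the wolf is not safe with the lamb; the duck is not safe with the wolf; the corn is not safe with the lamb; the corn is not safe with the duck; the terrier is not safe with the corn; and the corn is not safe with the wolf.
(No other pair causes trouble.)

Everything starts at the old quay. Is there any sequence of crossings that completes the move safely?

Following every safe sequence of crossings from the start, the most of the 7 that can be at the new quay as the barge arrives there on crossings 1, 3, 5, 7 is 2, 3, 4, 5 respectively; the best ever achieved is 5 of 7.
From crossing 9 on, no configuration arises that was not already reachable earlier: only 38 distinct safe configurations (who is on which side, and where the barge is) can ever be reached, none of them has everyone across, and every continuation just revisits them. So no valid plan exists.

No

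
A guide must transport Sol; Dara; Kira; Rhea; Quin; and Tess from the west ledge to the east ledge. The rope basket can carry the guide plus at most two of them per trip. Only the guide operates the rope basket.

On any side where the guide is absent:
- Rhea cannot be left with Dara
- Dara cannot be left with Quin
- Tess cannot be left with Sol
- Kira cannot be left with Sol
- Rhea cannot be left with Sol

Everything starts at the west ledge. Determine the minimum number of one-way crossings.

7

Counting alone: the guide can take at most 2 across per trip to the east ledge, so moving all 6 needs at least 3 loaded trips out, with a return between consecutive ones — at least 5 crossings.
The safety rule pushes this higher. Following every safe sequence of crossings, the most of the 6 that can be at the east ledge as the rope basket arrives there on crossing 5 is 5 — never all 6.
So no plan with fewer than 7 crossings exists, and this one achieves 7:
1. Guide goes to the east ledge with Dara and Sol.  [the west ledge: Kira, Quin, Rhea, Tess | the east ledge: Dara, Sol]
2. Guide goes back to the west ledge alone.  [the west ledge: Kira, Quin, Rhea, Tess | the east ledge: Dara, Sol]
3. Guide goes to the east ledge with Kira and Rhea.  [the west ledge: Quin, Tess | the east ledge: Dara, Kira, Rhea, Sol]
4. Guide goes back to the west ledge with Dara and Sol.  [the west ledge: Dara, Quin, Sol, Tess | the east ledge: Kira, Rhea]
5. Guide goes to the east ledge with Quin and Tess.  [the west ledge: Dara, Sol | the east ledge: Kira, Quin, Rhea, Tess]
6. Guide goes back to the west ledge alone.  [the west ledge: Dara, Sol | the east ledge: Kira, Quin, Rhea, Tess]
7. Guide goes to the east ledge with Dara and Sol.  [the west ledge: — | the east ledge: Dara, Kira, Quin, Rhea, Sol, Tess]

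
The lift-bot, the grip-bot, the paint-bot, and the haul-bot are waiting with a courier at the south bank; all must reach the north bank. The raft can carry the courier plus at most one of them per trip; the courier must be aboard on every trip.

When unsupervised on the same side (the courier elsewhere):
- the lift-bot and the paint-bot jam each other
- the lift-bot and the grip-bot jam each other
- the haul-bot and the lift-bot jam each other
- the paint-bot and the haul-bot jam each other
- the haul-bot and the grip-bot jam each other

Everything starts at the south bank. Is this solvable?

Whatever the first load, the items left behind include a forbidden pair without the courier. No opening move is safe, so no plan exists.

No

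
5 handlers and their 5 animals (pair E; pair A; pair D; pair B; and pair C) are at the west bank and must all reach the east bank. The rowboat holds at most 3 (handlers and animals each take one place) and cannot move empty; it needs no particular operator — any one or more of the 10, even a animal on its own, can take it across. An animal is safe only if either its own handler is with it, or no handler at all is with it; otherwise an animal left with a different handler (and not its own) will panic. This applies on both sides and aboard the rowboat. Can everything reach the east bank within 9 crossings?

Counting alone: each trip to the east bank takes at most 3 across and each return brings at least 1 back, so after t trips out (and t−1 returns) at most 3t − (t−1) of the 10 are across; that first reaches 10 at t = 5, so at least 9 crossings are needed.
The safety rule pushes this higher. Following every safe sequence of crossings, the most of the 10 that can be at the east bank as the rowboat arrives there on crossing 9 is 9 — never all 10.
So the move cannot be finished within 9 crossings. (The shortest complete plan takes 11:)
1. animal E and handler E cross → the east bank.
2. handler E crosses ← the west bank.
3. animal A, animal B, and animal D cross → the east bank.
4. animal E crosses ← the west bank.
5. handler A, handler B, and handler D cross → the east bank.
6. animal A and handler A cross ← the west bank.
7. handler A, handler C, and handler E cross → the east bank.
8. animal D crosses ← the west bank.
9. animal A and animal E cross → the east bank.
10. animal E crosses ← the west bank.
11. animal C, animal D, and animal E cross → the east bank.

No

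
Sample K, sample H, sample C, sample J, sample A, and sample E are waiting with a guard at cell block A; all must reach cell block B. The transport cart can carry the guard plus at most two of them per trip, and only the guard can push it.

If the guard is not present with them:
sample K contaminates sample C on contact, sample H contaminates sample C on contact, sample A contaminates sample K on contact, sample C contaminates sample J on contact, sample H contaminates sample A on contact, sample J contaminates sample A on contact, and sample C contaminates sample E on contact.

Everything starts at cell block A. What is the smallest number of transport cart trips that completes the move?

Counting alone: the guard can take at most 2 across per trip to cell block B, so moving all 6 needs at least 3 loaded trips out, with a return between consecutive ones — at least 5 crossings.
The safety rule pushes this higher. Following every safe sequence of crossings, the most of the 6 that can be at cell block B as the transport cart arrives there on crossing 5 is 4 — never all 6.
So no plan with fewer than 7 crossings exists, and this one achieves 7:
1. Guard goes to cell block B with sample A and sample C.  [cell block A: sample E, sample H, sample J, sample K | cell block B: sample A, sample C]
2. Guard goes back to cell block A alone.  [cell block A: sample E, sample H, sample J, sample K | cell block B: sample A, sample C]
3. Guard goes to cell block B with sample H and sample K.  [cell block A: sample E, sample J | cell block B: sample A, sample C, sample H, sample K]
4. Guard goes back to cell block A with sample A and sample C.  [cell block A: sample A, sample C, sample E, sample J | cell block B: sample H, sample K]
5. Guard goes to cell block B with sample E and sample J.  [cell block A: sample A, sample C | cell block B: sample E, sample H, sample J, sample K]
6. Guard goes back to cell block A alone.  [cell block A: sample A, sample C | cell block B: sample E, sample H, sample J, sample K]
7. Guard goes to cell block B with sample A and sample C.  [cell block A: — | cell block B: sample A, sample C, sample E, sample H, sample J, sample K]

7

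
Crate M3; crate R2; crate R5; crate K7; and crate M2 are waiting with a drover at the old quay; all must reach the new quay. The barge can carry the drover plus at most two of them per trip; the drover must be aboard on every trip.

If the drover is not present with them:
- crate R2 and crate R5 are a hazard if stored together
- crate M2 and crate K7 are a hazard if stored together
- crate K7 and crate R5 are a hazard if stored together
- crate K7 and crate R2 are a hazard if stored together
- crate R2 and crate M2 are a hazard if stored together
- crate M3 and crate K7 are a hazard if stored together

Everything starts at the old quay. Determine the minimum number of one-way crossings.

Counting alone: the drover can take at most 2 across per trip to the new quay, so moving all 5 needs at least 3 loaded trips out, with a return between consecutive ones — at least 5 crossings.
The safety rule pushes this higher. Following every safe sequence of crossings, the most of the 5 that can be at the new quay as the barge arrives there on crossing 5 is 4 — never all 5.
So no plan with fewer than 7 crossings exists, and this one achieves 7:
1. Drover goes to the new quay with crate K7 and crate R2.  [the old quay: crate M2, crate M3, crate R5 | the new quay: crate K7, crate R2]
2. Drover goes back to the old quay with crate R2.  [the old quay: crate M2, crate M3, crate R2, crate R5 | the new quay: crate K7]
3. Drover goes to the new quay with crate M3 and crate R2.  [the old quay: crate M2, crate R5 | the new quay: crate K7, crate M3, crate R2]
4. Drover goes back to the old quay with crate K7.  [the old quay: crate K7, crate M2, crate R5 | the new quay: crate M3, crate R2]
5. Drover goes to the new quay with crate M2 and crate R5.  [the old quay: crate K7 | the new quay: crate M2, crate M3, crate R2, crate R5]
6. Drover goes back to the old quay with crate R2.  [the old quay: crate K7, crate R2 | the new quay: crate M2, crate M3, crate R5]
7. Drover goes to the new quay with crate K7 and crate R2.  [the old quay: — | the new quay: crate K7, crate M2, crate M3, crate R2, crate R5]

7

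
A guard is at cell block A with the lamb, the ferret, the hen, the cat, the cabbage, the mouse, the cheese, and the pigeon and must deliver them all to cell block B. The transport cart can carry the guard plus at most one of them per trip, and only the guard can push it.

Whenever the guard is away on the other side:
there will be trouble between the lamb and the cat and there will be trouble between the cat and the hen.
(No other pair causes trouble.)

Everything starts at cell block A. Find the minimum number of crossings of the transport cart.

Counting alone: the guard can take at most 1 across per trip to cell block B, so moving all 8 needs at least 8 loaded trips out, with a return between consecutive ones — at least 15 crossings.
The safety rule pushes this higher. Following every safe sequence of crossings, the most of the 8 that can be at cell block B as the transport cart arrives there on crossing 15 is 7 — never all 8.
So no plan with fewer than 17 crossings exists, and this one achieves 17:
1. Guard goes to cell block B with the cat.  [cell block A: the cabbage, the cheese, the ferret, the hen, the lamb, the mouse, the pigeon | cell block B: the cat]
2. Guard goes back to cell block A alone.  [cell block A: the cabbage, the cheese, the ferret, the hen, the lamb, the mouse, the pigeon | cell block B: the cat]
3. Guard goes to cell block B with the lamb.  [cell block A: the cabbage, the cheese, the ferret, the hen, the mouse, the pigeon | cell block B: the cat, the lamb]
4. Guard goes back to cell block A with the cat.  [cell block A: the cabbage, the cat, the cheese, the ferret, the hen, the mouse, the pigeon | cell block B: the lamb]
5. Guard goes to cell block B with the hen.  [cell block A: the cabbage, the cat, the cheese, the ferret, the mouse, the pigeon | cell block B: the hen, the lamb]
6. Guard goes back to cell block A alone.  [cell block A: the cabbage, the cat, the cheese, the ferret, the mouse, the pigeon | cell block B: the hen, the lamb]
7. Guard goes to cell block B with the ferret.  [cell block A: the cabbage, the cat, the cheese, the mouse, the pigeon | cell block B: the ferret, the hen, the lamb]
8. Guard goes back to cell block A alone.  [cell block A: the cabbage, the cat, the cheese, the mouse, the pigeon | cell block B: the ferret, the hen, the lamb]
9. Guard goes to cell block B with the cabbage.  [cell block A: the cat, the cheese, the mouse, the pigeon | cell block B: the cabbage, the ferret, the hen, the lamb]
10. Guard goes back to cell block A alone.  [cell block A: the cat, the cheese, the mouse, the pigeon | cell block B: the cabbage, the ferret, the hen, the lamb]
11. Guard goes to cell block B with the mouse.  [cell block A: the cat, the cheese, the pigeon | cell block B: the cabbage, the ferret, the hen, the lamb, the mouse]
12. Guard goes back to cell block A alone.  [cell block A: the cat, the cheese, the pigeon | cell block B: the cabbage, the ferret, the hen, the lamb, the mouse]
13. Guard goes to cell block B with the cheese.  [cell block A: the cat, the pigeon | cell block B: the cabbage, the cheese, the ferret, the hen, the lamb, the mouse]
14. Guard goes back to cell block A alone.  [cell block A: the cat, the pigeon | cell block B: the cabbage, the cheese, the ferret, the hen, the lamb, the mouse]
15. Guard goes to cell block B with the pigeon.  [cell block A: the cat | cell block B: the cabbage, the cheese, the ferret, the hen, the lamb, the mouse, the pigeon]
16. Guard goes back to cell block A alone.  [cell block A: the cat | cell block B: the cabbage, the cheese, the ferret, the hen, the lamb, the mouse, the pigeon]
17. Guard goes to cell block B with the cat.  [cell block A: — | cell block B: the cabbage, the cat, the cheese, the ferret, the hen, the lamb, the mouse, the pigeon]

17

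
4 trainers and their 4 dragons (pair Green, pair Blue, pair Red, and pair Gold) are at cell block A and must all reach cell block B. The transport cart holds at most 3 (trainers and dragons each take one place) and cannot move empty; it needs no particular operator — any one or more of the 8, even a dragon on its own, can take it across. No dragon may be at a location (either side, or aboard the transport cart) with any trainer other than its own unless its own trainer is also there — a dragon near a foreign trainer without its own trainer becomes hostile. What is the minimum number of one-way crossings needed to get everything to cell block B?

9

Counting alone: each trip to cell block B takes at most 3 across and each return brings at least 1 back, so after t trips out (and t−1 returns) at most 3t − (t−1) of the 8 are across; that first reaches 8 at t = 4, so at least 7 crossings are needed.
The safety rule pushes this higher. Following every safe sequence of crossings, the most of the 8 that can be at cell block B as the transport cart arrives there on crossing 7 is 7 — never all 8.
So no plan with fewer than 9 crossings exists, and this one achieves 9:
1. dragon Green and trainer Green cross → cell block B.
2. trainer Green crosses ← cell block A.
3. dragon Blue, trainer Blue, and trainer Green cross → cell block B.
4. dragon Green and trainer Green cross ← cell block A.
5. trainer Gold, trainer Green, and trainer Red cross → cell block B.
6. dragon Blue crosses ← cell block A.
7. dragon Blue and dragon Green cross → cell block B.
8. dragon Green crosses ← cell block A.
9. dragon Gold, dragon Green, and dragon Red cross → cell block B.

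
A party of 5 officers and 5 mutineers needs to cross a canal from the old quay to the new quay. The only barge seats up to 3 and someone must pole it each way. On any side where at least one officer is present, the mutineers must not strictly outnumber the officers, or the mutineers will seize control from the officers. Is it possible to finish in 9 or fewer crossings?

Counting alone: each trip to the new quay takes at most 3 across and each return brings at least 1 back, so after t trips out (and t−1 returns) at most 3t − (t−1) of the 10 are across; that first reaches 10 at t = 5, so at least 9 crossings are needed.
The safety rule pushes this higher. Following every safe sequence of crossings, the most of the 10 that can be at the new quay as the barge arrives there on crossing 9 is 9 — never all 10.
So the move cannot be finished within 9 crossings. (The shortest complete plan takes 11:)
1. 2 mutineers → the new quay.  (the old quay: 5O 3M; the new quay: 0O 2M)
2. 1 mutineer ← the old quay.  (the old quay: 5O 4M; the new quay: 0O 1M)
3. 3 mutineers → the new quay.  (the old quay: 5O 1M; the new quay: 0O 4M)
4. 1 mutineer ← the old quay.  (the old quay: 5O 2M; the new quay: 0O 3M)
5. 3 officers → the new quay.  (the old quay: 2O 2M; the new quay: 3O 3M)
6. 1 officer and 1 mutineer ← the old quay.  (the old quay: 3O 3M; the new quay: 2O 2M)
7. 3 officers → the new quay.  (the old quay: 0O 3M; the new quay: 5O 2M)
8. 1 mutineer ← the old quay.  (the old quay: 0O 4M; the new quay: 5O 1M)
9. 2 mutineers → the new quay.  (the old quay: 0O 2M; the new quay: 5O 3M)
10. 1 mutineer ← the old quay.  (the old quay: 0O 3M; the new quay: 5O 2M)
11. 3 mutineers → the new quay.  (the old quay: 0O 0M; the new quay: 5O 5M)

No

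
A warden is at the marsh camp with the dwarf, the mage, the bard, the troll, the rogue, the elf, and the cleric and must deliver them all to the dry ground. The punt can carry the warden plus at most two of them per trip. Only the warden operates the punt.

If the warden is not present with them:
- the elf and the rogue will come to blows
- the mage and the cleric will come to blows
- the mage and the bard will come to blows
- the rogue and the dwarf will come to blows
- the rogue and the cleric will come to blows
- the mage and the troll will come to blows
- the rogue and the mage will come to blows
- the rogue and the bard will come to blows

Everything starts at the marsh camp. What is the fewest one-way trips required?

11

Counting alone: the warden can take at most 2 across per trip to the dry ground, so moving all 7 needs at least 4 loaded trips out, with a return between consecutive ones — at least 7 crossings.
The safety rule pushes this higher. Following every safe sequence of crossings, the most of the 7 that can be at the dry ground as the punt arrives there on crossings 7, 9 is 5, 6 respectively — never all 7.
So no plan with fewer than 11 crossings exists, and this one achieves 11:
1. Warden goes to the dry ground with the mage and the rogue.
2. Warden goes back to the marsh camp with the mage.
3. Warden goes to the dry ground with the dwarf and the mage.
4. Warden goes back to the marsh camp with the rogue.
5. Warden goes to the dry ground with the elf and the rogue.
6. Warden goes back to the marsh camp with the rogue.
7. Warden goes to the dry ground with the bard and the cleric.
8. Warden goes back to the marsh camp with the mage.
9. Warden goes to the dry ground with the mage and the troll.
10. Warden goes back to the marsh camp with the mage.
11. Warden goes to the dry ground with the mage and the rogue.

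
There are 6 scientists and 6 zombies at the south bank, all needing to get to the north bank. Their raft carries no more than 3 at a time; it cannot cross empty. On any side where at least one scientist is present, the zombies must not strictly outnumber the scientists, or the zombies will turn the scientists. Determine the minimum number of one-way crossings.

Following every safe sequence of crossings from the start, the most of the 12 that can be at the north bank as the raft arrives there on crossings 1, 3, 5 is 3, 5, 6 respectively; the best ever achieved is 6 of 12.
From crossing 7 on, no configuration arises that was not already reachable earlier: only 17 distinct safe configurations (who is on which side, and where the raft is) can ever be reached, none of them has everyone across, and every continuation just revisits them. They are: 0 scientists + 0 zombies across (raft back at the start); 0 scientists + 1 zombie across (raft there); 0 scientists + 1 zombie across (raft back at the start); 0 scientists + 2 zombies across (raft there); 0 scientists + 2 zombies across (raft back at the start); 0 scientists + 3 zombies across (raft there); 0 scientists + 3 zombies across (raft back at the start); 0 scientists + 4 zombies across (raft there); 0 scientists + 4 zombies across (raft back at the start); 0 scientists + 5 zombies across (raft there); 0 scientists + 5 zombies across (raft back at the start); 0 scientists + 6 zombies across (raft there); 1 scientist + 1 zombie across (raft there); 1 scientist + 1 zombie across (raft back at the start); 2 scientists + 2 zombies across (raft there); 2 scientists + 2 zombies across (raft back at the start); 3 scientists + 3 zombies across (raft there). So no valid plan exists.

impossible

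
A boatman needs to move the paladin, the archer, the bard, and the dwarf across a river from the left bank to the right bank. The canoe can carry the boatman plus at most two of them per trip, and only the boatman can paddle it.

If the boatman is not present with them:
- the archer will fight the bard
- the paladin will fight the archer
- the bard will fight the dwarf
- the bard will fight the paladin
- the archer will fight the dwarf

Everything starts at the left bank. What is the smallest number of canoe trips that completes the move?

Counting alone: the boatman can take at most 2 across per trip to the right bank, so moving all 4 needs at least 2 loaded trips out, with a return between consecutive ones — at least 3 crossings.
The safety rule pushes this higher. Following every safe sequence of crossings, the most of the 4 that can be at the right bank as the canoe arrives there on crossing 3 is 3 — never all 4.
So no plan with fewer than 5 crossings exists, and this one achieves 5:
1. Boatman goes to the right bank with the archer and the bard.
2. Boatman goes back to the left bank with the archer.
3. Boatman goes to the right bank with the dwarf and the paladin.
4. Boatman goes back to the left bank with the bard.
5. Boatman goes to the right bank with the archer and the bard.

5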